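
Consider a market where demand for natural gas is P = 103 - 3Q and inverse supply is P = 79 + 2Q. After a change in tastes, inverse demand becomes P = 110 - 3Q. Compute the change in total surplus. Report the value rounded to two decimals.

Initial equilibrium: Q_0 = 4.8, P_0 = 88.6; CS_0 = (1/2)(4.8)(14.4) = 34.56, PS_0 = (1/2)(4.8)(9.6) = 23.04.
New equilibrium: 110 - 3Q = 79 + 2Q gives Q_1 = 6.2, P_1 = 91.4; CS_1 = 57.66, PS_1 = 38.44.
Change in total surplus = (57.66 + 38.44) - (34.56 + 23.04) = 38.5.

38.50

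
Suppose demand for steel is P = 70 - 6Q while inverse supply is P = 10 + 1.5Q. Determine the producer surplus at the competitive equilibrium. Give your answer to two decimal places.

48.00

Setting demand equal to supply, 60 = 7.5Q, so Q* = 8 and P* = 22.
The supply curve's price intercept is 10, so PS = (1/2)(Q*)(P* - 10) = (1/2)(8)(12) = 48.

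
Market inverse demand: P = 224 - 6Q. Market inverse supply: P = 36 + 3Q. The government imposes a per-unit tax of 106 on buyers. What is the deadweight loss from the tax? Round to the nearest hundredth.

624.22

Without the tax, 224 - 6Q = 36 + 3Q so Q* = 20.8889 and P* = 98.6667.
With the tax, buyers' net willingness to pay falls by 106: (224 - 106) - 6Q = 36 + 3Q, so Q_t = 9.1111. Buyers pay P_b = 169.3333; sellers receive P_s = P_b - 106 = 63.3333.
Deadweight loss is the triangle between the curves from Q_t to Q*: (1/2)(20.8889 - 9.1111)(106) = 624.2222.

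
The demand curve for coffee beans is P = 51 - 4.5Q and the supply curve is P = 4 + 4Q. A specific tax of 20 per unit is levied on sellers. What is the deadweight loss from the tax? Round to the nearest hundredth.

23.53

Pre-tax equilibrium: 51 - 4.5Q = 4 + 4Q gives Q* = 5.5294, P* = 26.1176.
A tax on sellers shifts supply up by 20: 51 - 4.5Q = 4 + 4Q + 20, so Q_t = 3.1765. Buyers pay P_b = 36.7059; sellers receive P_s = P_b - 20 = 16.7059.
Deadweight loss is the triangle between the curves from Q_t to Q*: (1/2)(5.5294 - 3.1765)(20) = 23.5294.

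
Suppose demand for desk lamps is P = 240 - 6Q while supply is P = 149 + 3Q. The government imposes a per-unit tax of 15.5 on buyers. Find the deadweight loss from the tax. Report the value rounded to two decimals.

Pre-tax equilibrium: 240 - 6Q = 149 + 3Q gives Q* = 10.1111, P* = 179.3333.
A tax on buyers shifts demand down by 15.5: (240 - 15.5) - 6Q = 149 + 3Q, so Q_t = 8.3889. Buyers pay P_b = 189.6667; sellers receive P_s = P_b - 15.5 = 174.1667.
Deadweight loss is the triangle between the curves from Q_t to Q*: (1/2)(10.1111 - 8.3889)(15.5) = 13.3472.

13.35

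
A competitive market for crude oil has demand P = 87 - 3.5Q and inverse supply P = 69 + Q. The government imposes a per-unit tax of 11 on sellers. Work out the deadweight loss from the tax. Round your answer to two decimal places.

Without the tax, 87 - 3.5Q = 69 + Q so Q* = 4 and P* = 73.
A tax on sellers shifts supply up by 11: 87 - 3.5Q = 69 + Q + 11, so Q_t = 1.5556. Buyers pay P_b = 81.5556; sellers receive P_s = P_b - 11 = 70.5556.
Deadweight loss is the triangle between the curves from Q_t to Q*: (1/2)(4 - 1.5556)(11) = 13.4444.

13.44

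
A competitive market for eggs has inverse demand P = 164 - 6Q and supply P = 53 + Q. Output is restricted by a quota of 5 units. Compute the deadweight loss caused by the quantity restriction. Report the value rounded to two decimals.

Unrestricted equilibrium: Q* = (164 - 53)/(6 + 1) = 15.8571.
At Q = 5 the demand price is 164 - 6(5) = 134 and the supply price is 53 + (5) = 58.
DWL = (1/2)(gap between curves at 5) x (Q* - 5) = (1/2)(76)(10.8571) = 412.5714.

412.57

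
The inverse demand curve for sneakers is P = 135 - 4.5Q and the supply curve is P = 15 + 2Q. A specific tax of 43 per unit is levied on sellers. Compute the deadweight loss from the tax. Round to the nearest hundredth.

142.23

Without the tax, 135 - 4.5Q = 15 + 2Q so Q* = 18.4615 and P* = 51.9231.
A tax on sellers shifts supply up by 43: 135 - 4.5Q = 15 + 2Q + 43, so Q_t = 11.8462. Buyers pay P_b = 81.6923; sellers receive P_s = P_b - 43 = 38.6923.
Deadweight loss is the triangle between the curves from Q_t to Q*: (1/2)(18.4615 - 11.8462)(43) = 142.2308.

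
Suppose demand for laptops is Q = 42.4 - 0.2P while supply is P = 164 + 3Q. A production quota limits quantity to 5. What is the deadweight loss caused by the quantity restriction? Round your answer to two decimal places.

4.00

Rewriting demand in inverse form: P = 212 - 5Q.
Unrestricted equilibrium: Q* = (212 - 164)/(5 + 3) = 6.
At Q = 5 the demand price is 212 - 5(5) = 187 and the supply price is 164 + 3(5) = 179.
DWL = (1/2)(gap between curves at 5) x (Q* - 5) = (1/2)(8)(1) = 4.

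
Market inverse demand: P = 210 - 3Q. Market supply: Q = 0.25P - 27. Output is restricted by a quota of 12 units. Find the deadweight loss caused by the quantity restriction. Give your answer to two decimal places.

23.14

Rewriting supply in inverse form: P = 108 + 4Q.
Unrestricted equilibrium: Q* = (210 - 108)/(3 + 4) = 14.5714.
At Q = 12 the demand price is 210 - 3(12) = 174 and the supply price is 108 + 4(12) = 156.
Deadweight loss is the triangle between the curves from 12 to 14.5714: (1/2)(174 - 156)(14.5714 - 12) = 23.1429.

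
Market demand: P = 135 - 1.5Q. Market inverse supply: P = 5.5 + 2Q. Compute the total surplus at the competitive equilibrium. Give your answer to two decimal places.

Set 135 - 1.5Q = 5.5 + 2Q, which gives 129.5 = 3.5Q, so Q* = 37 and P* = 135 - 1.5(37) = 79.5.
CS = (1/2)(37)(55.5) = 1026.75 and PS = (1/2)(37)(74) = 1369, so total surplus = 2395.75.

2395.75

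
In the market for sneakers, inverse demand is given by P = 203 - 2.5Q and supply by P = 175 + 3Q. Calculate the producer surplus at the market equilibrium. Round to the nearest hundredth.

38.88

Set 203 - 2.5Q = 175 + 3Q, which gives 28 = 5.5Q, so Q* = 5.0909 and P* = 203 - 2.5(5.0909) = 190.2727.
Producer surplus is the triangle above supply below P*: (1/2)(5.0909)(190.2727 - 175) = (1/2)(5.0909)(15.2727) = 38.876.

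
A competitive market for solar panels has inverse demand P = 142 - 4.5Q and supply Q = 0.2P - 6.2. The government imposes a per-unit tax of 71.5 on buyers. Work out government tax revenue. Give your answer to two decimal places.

Rewriting supply in inverse form: P = 31 + 5Q.
Pre-tax equilibrium: 142 - 4.5Q = 31 + 5Q gives Q* = 11.6842, P* = 89.4211.
With the tax, buyers' net willingness to pay falls by 71.5: (142 - 71.5) - 4.5Q = 31 + 5Q, so Q_t = 4.1579. Buyers pay P_b = 123.2895; sellers receive P_s = P_b - 71.5 = 51.7895.
Tax revenue = t x Q_t = 71.5 x 4.1579 = 297.2895.

297.29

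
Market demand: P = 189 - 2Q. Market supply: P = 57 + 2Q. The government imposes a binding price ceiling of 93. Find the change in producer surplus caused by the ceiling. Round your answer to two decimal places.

-765.00

Free-market equilibrium: 189 - 2Q = 57 + 2Q gives Q* = 33, P* = 123.
At P = 93, sellers supply (93 - 57)/2 = 18 while buyers want more, so the quantity traded is 18 at price 93.
PS goes from (1/2)(33)(66) = 1089 to 324 (computed as (93 - 57)(18) - (1/2)(2)(18)^2), a change of -765.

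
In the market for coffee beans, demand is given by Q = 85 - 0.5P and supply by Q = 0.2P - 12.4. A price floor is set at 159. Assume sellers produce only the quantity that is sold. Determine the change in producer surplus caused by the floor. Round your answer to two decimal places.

Rewriting demand in inverse form: P = 170 - 2Q.
Rewriting supply in inverse form: P = 62 + 5Q.
Without the control, 170 - 2Q = 62 + 5Q so Q* = 15.4286 and P* = 139.1429.
At the floor price 159, quantity demanded is (170 - 159)/2 = 5.5; demand is the short side, so Q = 5.5 trades at P = 159.
PS goes from (1/2)(15.4286)(77.1429) = 595.102 to 457.875 (computed as (159 - 62)(5.5) - (1/2)(5)(5.5)^2), a change of -137.227.

-137.23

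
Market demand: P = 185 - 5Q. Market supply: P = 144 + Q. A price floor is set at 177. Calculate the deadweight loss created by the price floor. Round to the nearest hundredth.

Free-market equilibrium: 185 - 5Q = 144 + Q gives Q* = 6.8333, P* = 150.8333.
At P = 177, buyers demand (185 - 177)/5 = 1.6 while sellers would supply more, so the quantity traded is 1.6 at price 177.
The lost-trades triangle has base Q* - 1.6 = 5.2333 and height equal to the gap between the curves at Q = 1.6, which is 177 - 145.6 = 31.4. DWL = (1/2)(5.2333)(31.4) = 82.1633.

82.16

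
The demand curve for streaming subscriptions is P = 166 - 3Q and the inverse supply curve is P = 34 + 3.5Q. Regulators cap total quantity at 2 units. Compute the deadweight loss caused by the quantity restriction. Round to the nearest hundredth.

Without the quota, 166 - 3Q = 34 + 3.5Q gives Q* = 20.3077.
At Q = 2 the demand price is 166 - 3(2) = 160 and the supply price is 34 + 3.5(2) = 41.
DWL = (1/2)(gap between curves at 2) x (Q* - 2) = (1/2)(119)(18.3077) = 1089.3077.

1089.31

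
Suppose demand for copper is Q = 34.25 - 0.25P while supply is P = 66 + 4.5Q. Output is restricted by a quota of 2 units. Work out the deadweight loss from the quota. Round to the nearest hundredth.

Rewriting demand in inverse form: P = 137 - 4Q.
Without the quota, 137 - 4Q = 66 + 4.5Q gives Q* = 8.3529.
At Q = 2 the demand price is 137 - 4(2) = 129 and the supply price is 66 + 4.5(2) = 75.
DWL = (1/2)(gap between curves at 2) x (Q* - 2) = (1/2)(54)(6.3529) = 171.5294.

171.53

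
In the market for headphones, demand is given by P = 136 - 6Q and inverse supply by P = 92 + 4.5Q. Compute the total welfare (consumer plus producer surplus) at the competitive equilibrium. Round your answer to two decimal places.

Setting demand equal to supply, 44 = 10.5Q, so Q* = 4.1905 and P* = 110.8571.
Total surplus is the full triangle between the curves from 0 to Q*: (1/2)(4.1905)(136 - 92) = 92.1905.

92.19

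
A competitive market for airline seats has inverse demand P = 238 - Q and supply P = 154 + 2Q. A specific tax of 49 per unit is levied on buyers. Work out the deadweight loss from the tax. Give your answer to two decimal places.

Without the tax, 238 - Q = 154 + 2Q so Q* = 28 and P* = 210.
With the tax, buyers' net willingness to pay falls by 49: (238 - 49) - Q = 154 + 2Q, so Q_t = 11.6667. Buyers pay P_b = 226.3333; sellers receive P_s = P_b - 49 = 177.3333.
Deadweight loss is the triangle between the curves from Q_t to Q*: (1/2)(28 - 11.6667)(49) = 400.1667.

400.17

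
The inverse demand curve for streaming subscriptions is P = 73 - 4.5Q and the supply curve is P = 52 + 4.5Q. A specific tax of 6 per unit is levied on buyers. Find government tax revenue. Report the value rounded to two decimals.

10.00

Without the tax, 73 - 4.5Q = 52 + 4.5Q so Q* = 2.3333 and P* = 62.5.
A tax on buyers shifts demand down by 6: (73 - 6) - 4.5Q = 52 + 4.5Q, so Q_t = 1.6667. Buyers pay P_b = 65.5; sellers receive P_s = P_b - 6 = 59.5.
Tax revenue = t x Q_t = 6 x 1.6667 = 10.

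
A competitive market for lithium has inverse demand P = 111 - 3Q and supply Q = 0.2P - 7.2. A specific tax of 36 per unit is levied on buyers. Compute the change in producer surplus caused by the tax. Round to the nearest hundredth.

Rewriting supply in inverse form: P = 36 + 5Q.
Without the tax, 111 - 3Q = 36 + 5Q so Q* = 9.375 and P* = 82.875.
A tax on buyers shifts demand down by 36: (111 - 36) - 3Q = 36 + 5Q, so Q_t = 4.875. Buyers pay P_b = 96.375; sellers receive P_s = P_b - 36 = 60.375.
Producers lose the trapezoid between P_s and P* out to Q_t plus the triangle from Q_t to Q*: change in PS = 59.4141 - 219.7266 = -160.3125.

-160.31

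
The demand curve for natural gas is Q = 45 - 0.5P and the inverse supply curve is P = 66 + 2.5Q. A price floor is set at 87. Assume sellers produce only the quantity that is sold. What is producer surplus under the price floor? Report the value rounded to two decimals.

Rewriting demand in inverse form: P = 90 - 2Q.
Free-market equilibrium: 90 - 2Q = 66 + 2.5Q gives Q* = 5.3333, P* = 79.3333.
At P = 87, buyers demand (90 - 87)/2 = 1.5 while sellers would supply more, so the quantity traded is 1.5 at price 87.
The supply price at Q = 1.5 is 69.75. PS is the trapezoid between 87 and supply over [0, 1.5]: (1/2)[(87 - 66) + (87 - 69.75)](1.5) = 28.6875.

28.69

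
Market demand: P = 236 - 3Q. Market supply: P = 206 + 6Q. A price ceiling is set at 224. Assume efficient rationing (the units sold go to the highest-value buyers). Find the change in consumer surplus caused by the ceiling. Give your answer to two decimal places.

5.83

Free-market equilibrium: 236 - 3Q = 206 + 6Q gives Q* = 3.3333, P* = 226.
At the ceiling price 224, quantity supplied is (224 - 206)/6 = 3; supply is the short side, so Q = 3 trades at P = 224.
CS goes from (1/2)(3.3333)(10) = 16.6667 to 22.5 (computed as (236 - 224)(3) - (1/2)(3)(3)^2), a change of 5.8333.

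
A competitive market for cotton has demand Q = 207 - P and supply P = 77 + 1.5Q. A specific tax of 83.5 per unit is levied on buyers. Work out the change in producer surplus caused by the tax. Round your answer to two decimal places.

Rewriting demand in inverse form: P = 207 - Q.
Without the tax, 207 - Q = 77 + 1.5Q so Q* = 52 and P* = 155.
With the tax, buyers' net willingness to pay falls by 83.5: (207 - 83.5) - Q = 77 + 1.5Q, so Q_t = 18.6. Buyers pay P_b = 188.4; sellers receive P_s = P_b - 83.5 = 104.9.
PS falls from (1/2)(52)(78) = 2028 to (1/2)(18.6)(27.9) = 259.47, a change of -1768.53.

-1768.53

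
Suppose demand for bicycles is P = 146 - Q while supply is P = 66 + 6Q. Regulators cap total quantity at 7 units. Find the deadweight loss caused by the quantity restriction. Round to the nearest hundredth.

Without the quota, 146 - Q = 66 + 6Q gives Q* = 11.4286.
At Q = 7 the demand price is 146 - (7) = 139 and the supply price is 66 + 6(7) = 108.
DWL = (1/2)(gap between curves at 7) x (Q* - 7) = (1/2)(31)(4.4286) = 68.6429.

68.64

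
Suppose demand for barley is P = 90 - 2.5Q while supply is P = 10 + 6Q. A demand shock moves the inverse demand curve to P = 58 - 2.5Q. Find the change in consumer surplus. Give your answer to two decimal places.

Initial equilibrium: Q_0 = 9.4118, P_0 = 66.4706; CS_0 = (1/2)(9.4118)(23.5294) = 110.7266, PS_0 = (1/2)(9.4118)(56.4706) = 265.7439.
New equilibrium: 58 - 2.5Q = 10 + 6Q gives Q_1 = 5.6471, P_1 = 43.8824; CS_1 = 39.8616, PS_1 = 95.6678.
Change in consumer surplus = 39.8616 - 110.7266 = -70.8651.

-70.87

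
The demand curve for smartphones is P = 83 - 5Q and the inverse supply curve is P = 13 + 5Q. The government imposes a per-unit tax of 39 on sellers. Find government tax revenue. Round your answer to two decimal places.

Pre-tax equilibrium: 83 - 5Q = 13 + 5Q gives Q* = 7, P* = 48.
A tax on sellers shifts supply up by 39: 83 - 5Q = 13 + 5Q + 39, so Q_t = 3.1. Buyers pay P_b = 67.5; sellers receive P_s = P_b - 39 = 28.5.
Revenue is the tax times quantity traded: 39 x 3.1 = 120.9.

120.90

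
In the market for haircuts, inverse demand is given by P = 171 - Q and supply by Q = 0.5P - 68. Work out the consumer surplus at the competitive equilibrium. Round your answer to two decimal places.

Rewriting supply in inverse form: P = 136 + 2Q.
Set 171 - Q = 136 + 2Q, which gives 35 = 3Q, so Q* = 11.6667 and P* = 171 - (11.6667) = 159.3333.
The demand choke price is 171, so CS = (1/2)(Q*)(171 - P*) = (1/2)(11.6667)(11.6667) = 68.0556.

68.06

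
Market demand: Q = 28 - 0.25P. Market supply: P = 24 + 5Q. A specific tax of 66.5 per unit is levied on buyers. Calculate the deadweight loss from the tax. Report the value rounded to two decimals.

Rewriting demand in inverse form: P = 112 - 4Q.
Without the tax, 112 - 4Q = 24 + 5Q so Q* = 9.7778 and P* = 72.8889.
With the tax, buyers' net willingness to pay falls by 66.5: (112 - 66.5) - 4Q = 24 + 5Q, so Q_t = 2.3889. Buyers pay P_b = 102.4444; sellers receive P_s = P_b - 66.5 = 35.9444.
Deadweight loss is the triangle between the curves from Q_t to Q*: (1/2)(9.7778 - 2.3889)(66.5) = 245.6806.

245.68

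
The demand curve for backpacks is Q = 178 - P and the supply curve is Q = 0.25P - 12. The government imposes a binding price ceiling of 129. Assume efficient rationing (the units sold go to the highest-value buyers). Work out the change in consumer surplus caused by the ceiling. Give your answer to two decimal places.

449.22

Rewriting demand in inverse form: P = 178 - Q.
Rewriting supply in inverse form: P = 48 + 4Q.
Without the control, 178 - Q = 48 + 4Q so Q* = 26 and P* = 152.
At the ceiling price 129, quantity supplied is (129 - 48)/4 = 20.25; supply is the short side, so Q = 20.25 trades at P = 129.
CS goes from (1/2)(26)(26) = 338 to 787.2188 (computed as (178 - 129)(20.25) - (1/2)(1)(20.25)^2), a change of 449.2188.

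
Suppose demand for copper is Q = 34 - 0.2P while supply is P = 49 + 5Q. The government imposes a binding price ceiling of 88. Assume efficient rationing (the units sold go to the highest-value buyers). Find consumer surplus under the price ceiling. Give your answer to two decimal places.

Rewriting demand in inverse form: P = 170 - 5Q.
Without the control, 170 - 5Q = 49 + 5Q so Q* = 12.1 and P* = 109.5.
At the ceiling price 88, quantity supplied is (88 - 49)/5 = 7.8; supply is the short side, so Q = 7.8 trades at P = 88.
The demand price at Q = 7.8 is 131. CS is the trapezoid between demand and 88 over [0, 7.8]: (1/2)[(170 - 88) + (131 - 88)](7.8) = 487.5.

487.50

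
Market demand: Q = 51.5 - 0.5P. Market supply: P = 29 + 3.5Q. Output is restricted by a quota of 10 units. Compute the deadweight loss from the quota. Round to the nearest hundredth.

32.82

Rewriting demand in inverse form: P = 103 - 2Q.
Unrestricted equilibrium: Q* = (103 - 29)/(2 + 3.5) = 13.4545.
At Q = 10 the demand price is 103 - 2(10) = 83 and the supply price is 29 + 3.5(10) = 64.
DWL = (1/2)(gap between curves at 10) x (Q* - 10) = (1/2)(19)(3.4545) = 32.8182.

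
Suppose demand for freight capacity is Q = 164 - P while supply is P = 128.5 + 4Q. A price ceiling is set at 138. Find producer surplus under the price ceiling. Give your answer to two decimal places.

11.28

Rewriting demand in inverse form: P = 164 - Q.
Without the control, 164 - Q = 128.5 + 4Q so Q* = 7.1 and P* = 156.9.
At P = 138, sellers supply (138 - 128.5)/4 = 2.375 while buyers want more, so the quantity traded is 2.375 at price 138.
PS is the triangle above supply below 138: (1/2)(2.375)(138 - 128.5) = 11.2812.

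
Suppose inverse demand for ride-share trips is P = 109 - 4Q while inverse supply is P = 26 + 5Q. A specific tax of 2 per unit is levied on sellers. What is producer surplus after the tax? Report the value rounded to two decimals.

202.50

Without the tax, 109 - 4Q = 26 + 5Q so Q* = 9.2222 and P* = 72.1111.
A tax on sellers shifts supply up by 2: 109 - 4Q = 26 + 5Q + 2, so Q_t = 9. Buyers pay P_b = 73; sellers receive P_s = P_b - 2 = 71.
PS = (1/2)(Q_t)(P_s - 26) = (1/2)(9)(45) = 202.5.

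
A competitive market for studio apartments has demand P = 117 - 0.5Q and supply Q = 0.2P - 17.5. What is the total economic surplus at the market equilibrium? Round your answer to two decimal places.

79.11

Rewriting supply in inverse form: P = 87.5 + 5Q.
Equilibrium: 117 - 0.5Q = 87.5 + 5Q, so Q* = 5.3636 and P* = 114.3182.
Total surplus is the full triangle between the curves from 0 to Q*: (1/2)(5.3636)(117 - 87.5) = 79.1136.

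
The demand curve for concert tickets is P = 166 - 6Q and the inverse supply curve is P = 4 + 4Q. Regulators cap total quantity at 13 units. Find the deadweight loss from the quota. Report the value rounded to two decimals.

51.20

Unrestricted equilibrium: Q* = (166 - 4)/(6 + 4) = 16.2.
At Q = 13 the demand price is 166 - 6(13) = 88 and the supply price is 4 + 4(13) = 56.
Deadweight loss is the triangle between the curves from 13 to 16.2: (1/2)(88 - 56)(16.2 - 13) = 51.2.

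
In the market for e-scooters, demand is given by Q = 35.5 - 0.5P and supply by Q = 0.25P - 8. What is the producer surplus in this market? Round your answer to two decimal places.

Rewriting demand in inverse form: P = 71 - 2Q.
Rewriting supply in inverse form: P = 32 + 4Q.
Equilibrium: 71 - 2Q = 32 + 4Q, so Q* = 6.5 and P* = 58.
PS is the area between P* and the supply curve from 0 to Q*: (1/2)(6.5)(26) = 84.5.

84.50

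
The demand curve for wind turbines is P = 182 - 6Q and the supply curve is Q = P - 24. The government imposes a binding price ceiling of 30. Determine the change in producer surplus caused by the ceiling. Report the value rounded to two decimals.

-236.73

Rewriting supply in inverse form: P = 24 + Q.
Free-market equilibrium: 182 - 6Q = 24 + Q gives Q* = 22.5714, P* = 46.5714.
At the ceiling price 30, quantity supplied is (30 - 24)/1 = 6; supply is the short side, so Q = 6 trades at P = 30.
PS goes from (1/2)(22.5714)(22.5714) = 254.7347 to 18 (computed as (30 - 24)(6) - (1/2)(1)(6)^2), a change of -236.7347.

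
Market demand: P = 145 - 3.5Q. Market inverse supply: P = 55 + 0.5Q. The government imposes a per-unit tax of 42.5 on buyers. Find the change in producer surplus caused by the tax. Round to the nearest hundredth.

Without the tax, 145 - 3.5Q = 55 + 0.5Q so Q* = 22.5 and P* = 66.25.
A tax on buyers shifts demand down by 42.5: (145 - 42.5) - 3.5Q = 55 + 0.5Q, so Q_t = 11.875. Buyers pay P_b = 103.4375; sellers receive P_s = P_b - 42.5 = 60.9375.
PS falls from (1/2)(22.5)(11.25) = 126.5625 to (1/2)(11.875)(5.9375) = 35.2539, a change of -91.3086.

-91.31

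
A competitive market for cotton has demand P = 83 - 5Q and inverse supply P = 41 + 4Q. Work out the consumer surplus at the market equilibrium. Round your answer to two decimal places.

54.44

Setting demand equal to supply, 42 = 9Q, so Q* = 4.6667 and P* = 59.6667.
The demand choke price is 83, so CS = (1/2)(Q*)(83 - P*) = (1/2)(4.6667)(23.3333) = 54.4444.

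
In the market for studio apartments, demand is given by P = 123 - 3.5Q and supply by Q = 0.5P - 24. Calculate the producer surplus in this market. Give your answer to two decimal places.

185.95

Rewriting supply in inverse form: P = 48 + 2Q.
Equilibrium: 123 - 3.5Q = 48 + 2Q, so Q* = 13.6364 and P* = 75.2727.
PS is the area between P* and the supply curve from 0 to Q*: (1/2)(13.6364)(27.2727) = 185.9504.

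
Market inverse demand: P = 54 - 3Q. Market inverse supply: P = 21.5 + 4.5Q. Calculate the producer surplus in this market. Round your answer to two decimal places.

Setting demand equal to supply, 32.5 = 7.5Q, so Q* = 4.3333 and P* = 41.
The supply curve's price intercept is 21.5, so PS = (1/2)(Q*)(P* - 21.5) = (1/2)(4.3333)(19.5) = 42.25.

42.25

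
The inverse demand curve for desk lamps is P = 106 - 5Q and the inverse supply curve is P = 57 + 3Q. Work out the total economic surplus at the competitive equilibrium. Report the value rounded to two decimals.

Set 106 - 5Q = 57 + 3Q, which gives 49 = 8Q, so Q* = 6.125 and P* = 106 - 5(6.125) = 75.375.
CS = (1/2)(6.125)(30.625) = 93.7891 and PS = (1/2)(6.125)(18.375) = 56.2734, so total surplus = 150.0625.

150.06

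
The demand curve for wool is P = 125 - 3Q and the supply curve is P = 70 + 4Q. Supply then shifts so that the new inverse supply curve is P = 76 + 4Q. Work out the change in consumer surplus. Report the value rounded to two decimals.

Initial equilibrium: Q_0 = 7.8571, P_0 = 101.4286; CS_0 = (1/2)(7.8571)(23.5714) = 92.602, PS_0 = (1/2)(7.8571)(31.4286) = 123.4694.
New equilibrium: 125 - 3Q = 76 + 4Q gives Q_1 = 7, P_1 = 104; CS_1 = 73.5, PS_1 = 98.
Change in consumer surplus = 73.5 - 92.602 = -19.102.

-19.10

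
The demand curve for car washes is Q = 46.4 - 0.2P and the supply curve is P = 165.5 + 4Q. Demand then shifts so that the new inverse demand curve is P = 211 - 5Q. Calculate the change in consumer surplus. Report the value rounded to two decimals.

-72.59

Rewriting demand in inverse form: P = 232 - 5Q.
Initial equilibrium: Q_0 = 7.3889, P_0 = 195.0556; CS_0 = (1/2)(7.3889)(36.9444) = 136.4892, PS_0 = (1/2)(7.3889)(29.5556) = 109.1914.
New equilibrium: 211 - 5Q = 165.5 + 4Q gives Q_1 = 5.0556, P_1 = 185.7222; CS_1 = 63.8966, PS_1 = 51.1173.
Change in consumer surplus = 63.8966 - 136.4892 = -72.5926.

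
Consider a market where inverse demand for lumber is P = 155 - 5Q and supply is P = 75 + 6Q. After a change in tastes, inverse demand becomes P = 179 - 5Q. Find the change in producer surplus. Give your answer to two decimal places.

Initial equilibrium: Q_0 = 7.2727, P_0 = 118.6364; CS_0 = (1/2)(7.2727)(36.3636) = 132.2314, PS_0 = (1/2)(7.2727)(43.6364) = 158.6777.
New equilibrium: 179 - 5Q = 75 + 6Q gives Q_1 = 9.4545, P_1 = 131.7273; CS_1 = 223.4711, PS_1 = 268.1653.
Change in producer surplus = 268.1653 - 158.6777 = 109.4876.

109.49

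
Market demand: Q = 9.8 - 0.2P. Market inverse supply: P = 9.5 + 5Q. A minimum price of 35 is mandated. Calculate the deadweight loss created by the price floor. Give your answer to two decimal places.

6.61

Rewriting demand in inverse form: P = 49 - 5Q.
Without the control, 49 - 5Q = 9.5 + 5Q so Q* = 3.95 and P* = 29.25.
At the floor price 35, quantity demanded is (49 - 35)/5 = 2.8; demand is the short side, so Q = 2.8 trades at P = 35.
The lost-trades triangle has base Q* - 2.8 = 1.15 and height equal to the gap between the curves at Q = 2.8, which is 35 - 23.5 = 11.5. DWL = (1/2)(1.15)(11.5) = 6.6125.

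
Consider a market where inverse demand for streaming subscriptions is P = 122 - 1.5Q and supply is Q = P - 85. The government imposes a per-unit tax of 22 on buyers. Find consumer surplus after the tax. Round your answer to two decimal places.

27.00

Rewriting supply in inverse form: P = 85 + Q.
Without the tax, 122 - 1.5Q = 85 + Q so Q* = 14.8 and P* = 99.8.
With the tax, buyers' net willingness to pay falls by 22: (122 - 22) - 1.5Q = 85 + Q, so Q_t = 6. Buyers pay P_b = 113; sellers receive P_s = P_b - 22 = 91.
CS = (1/2)(Q_t)(122 - P_b) = (1/2)(6)(9) = 27.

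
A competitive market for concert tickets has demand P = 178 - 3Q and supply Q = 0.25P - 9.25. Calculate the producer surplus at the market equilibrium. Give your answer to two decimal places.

811.47

Rewriting supply in inverse form: P = 37 + 4Q.
Equilibrium: 178 - 3Q = 37 + 4Q, so Q* = 20.1429 and P* = 117.5714.
The supply curve's price intercept is 37, so PS = (1/2)(Q*)(P* - 37) = (1/2)(20.1429)(80.5714) = 811.4694.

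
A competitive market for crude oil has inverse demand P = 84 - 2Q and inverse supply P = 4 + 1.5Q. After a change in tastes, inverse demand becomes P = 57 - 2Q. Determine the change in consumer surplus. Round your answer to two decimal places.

-293.14

Initial equilibrium: Q_0 = 22.8571, P_0 = 38.2857; CS_0 = (1/2)(22.8571)(45.7143) = 522.449, PS_0 = (1/2)(22.8571)(34.2857) = 391.8367.
New equilibrium: 57 - 2Q = 4 + 1.5Q gives Q_1 = 15.1429, P_1 = 26.7143; CS_1 = 229.3061, PS_1 = 171.9796.
Change in consumer surplus = 229.3061 - 522.449 = -293.1429.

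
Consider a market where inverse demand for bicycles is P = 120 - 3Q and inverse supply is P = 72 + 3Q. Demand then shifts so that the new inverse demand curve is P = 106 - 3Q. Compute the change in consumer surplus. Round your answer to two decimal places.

Initial equilibrium: Q_0 = 8, P_0 = 96; CS_0 = (1/2)(8)(24) = 96, PS_0 = (1/2)(8)(24) = 96.
New equilibrium: 106 - 3Q = 72 + 3Q gives Q_1 = 5.6667, P_1 = 89; CS_1 = 48.1667, PS_1 = 48.1667.
Change in consumer surplus = 48.1667 - 96 = -47.8333.

-47.83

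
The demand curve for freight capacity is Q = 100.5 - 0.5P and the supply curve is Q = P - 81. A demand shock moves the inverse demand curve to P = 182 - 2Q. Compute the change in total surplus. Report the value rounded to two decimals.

Rewriting demand in inverse form: P = 201 - 2Q.
Rewriting supply in inverse form: P = 81 + Q.
Initial equilibrium: Q_0 = 40, P_0 = 121; CS_0 = (1/2)(40)(80) = 1600, PS_0 = (1/2)(40)(40) = 800.
New equilibrium: 182 - 2Q = 81 + Q gives Q_1 = 33.6667, P_1 = 114.6667; CS_1 = 1133.4444, PS_1 = 566.7222.
Change in total surplus = (1133.4444 + 566.7222) - (1600 + 800) = -699.8333.

-699.83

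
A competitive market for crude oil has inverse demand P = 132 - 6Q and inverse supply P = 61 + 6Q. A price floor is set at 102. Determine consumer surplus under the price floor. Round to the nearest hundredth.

75.00

Free-market equilibrium: 132 - 6Q = 61 + 6Q gives Q* = 5.9167, P* = 96.5.
At the floor price 102, quantity demanded is (132 - 102)/6 = 5; demand is the short side, so Q = 5 trades at P = 102.
CS is the triangle under demand above 102: (1/2)(5)(132 - 102) = 75.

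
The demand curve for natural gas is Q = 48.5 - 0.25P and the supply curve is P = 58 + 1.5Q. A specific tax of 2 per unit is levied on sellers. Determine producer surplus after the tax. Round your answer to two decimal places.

445.19

Rewriting demand in inverse form: P = 194 - 4Q.
Pre-tax equilibrium: 194 - 4Q = 58 + 1.5Q gives Q* = 24.7273, P* = 95.0909.
With the tax, sellers need 2 more per unit: 194 - 4Q = 58 + 1.5Q + 2, so Q_t = 24.3636. Buyers pay P_b = 96.5455; sellers receive P_s = P_b - 2 = 94.5455.
PS = (1/2)(Q_t)(P_s - 58) = (1/2)(24.3636)(36.5455) = 445.1901.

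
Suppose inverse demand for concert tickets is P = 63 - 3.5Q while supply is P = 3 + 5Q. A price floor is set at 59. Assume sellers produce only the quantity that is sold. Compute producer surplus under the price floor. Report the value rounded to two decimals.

Without the control, 63 - 3.5Q = 3 + 5Q so Q* = 7.0588 and P* = 38.2941.
At P = 59, buyers demand (63 - 59)/3.5 = 1.1429 while sellers would supply more, so the quantity traded is 1.1429 at price 59.
The supply price at Q = 1.1429 is 8.7143. PS is the trapezoid between 59 and supply over [0, 1.1429]: (1/2)[(59 - 3) + (59 - 8.7143)](1.1429) = 60.7347.

60.73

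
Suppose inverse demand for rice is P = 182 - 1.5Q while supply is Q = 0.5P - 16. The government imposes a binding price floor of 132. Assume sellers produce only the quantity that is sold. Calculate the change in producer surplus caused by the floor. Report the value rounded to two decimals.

385.49

Rewriting supply in inverse form: P = 32 + 2Q.
Free-market equilibrium: 182 - 1.5Q = 32 + 2Q gives Q* = 42.8571, P* = 117.7143.
At P = 132, buyers demand (182 - 132)/1.5 = 33.3333 while sellers would supply more, so the quantity traded is 33.3333 at price 132.
PS goes from (1/2)(42.8571)(85.7143) = 1836.7347 to 2222.2222 (computed as (132 - 32)(33.3333) - (1/2)(2)(33.3333)^2), a change of 385.4875.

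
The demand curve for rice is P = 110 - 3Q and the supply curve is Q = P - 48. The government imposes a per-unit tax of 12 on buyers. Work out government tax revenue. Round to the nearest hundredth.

150.00

Rewriting supply in inverse form: P = 48 + Q.
Without the tax, 110 - 3Q = 48 + Q so Q* = 15.5 and P* = 63.5.
A tax on buyers shifts demand down by 12: (110 - 12) - 3Q = 48 + Q, so Q_t = 12.5. Buyers pay P_b = 72.5; sellers receive P_s = P_b - 12 = 60.5.
Tax revenue = t x Q_t = 12 x 12.5 = 150.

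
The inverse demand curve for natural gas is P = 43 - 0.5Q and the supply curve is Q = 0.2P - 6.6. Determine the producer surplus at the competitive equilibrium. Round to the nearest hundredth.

8.26

Rewriting supply in inverse form: P = 33 + 5Q.
Setting demand equal to supply, 10 = 5.5Q, so Q* = 1.8182 and P* = 42.0909.
Producer surplus is the triangle above supply below P*: (1/2)(1.8182)(42.0909 - 33) = (1/2)(1.8182)(9.0909) = 8.2645.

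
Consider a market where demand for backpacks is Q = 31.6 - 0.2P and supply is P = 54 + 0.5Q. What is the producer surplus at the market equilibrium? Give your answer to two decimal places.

Rewriting demand in inverse form: P = 158 - 5Q.
Setting demand equal to supply, 104 = 5.5Q, so Q* = 18.9091 and P* = 63.4545.
Producer surplus is the triangle above supply below P*: (1/2)(18.9091)(63.4545 - 54) = (1/2)(18.9091)(9.4545) = 89.3884.

89.39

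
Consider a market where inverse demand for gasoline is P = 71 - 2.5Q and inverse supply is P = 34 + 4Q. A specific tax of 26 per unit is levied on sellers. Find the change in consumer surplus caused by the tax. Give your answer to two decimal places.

-36.92

Without the tax, 71 - 2.5Q = 34 + 4Q so Q* = 5.6923 and P* = 56.7692.
With the tax, sellers need 26 more per unit: 71 - 2.5Q = 34 + 4Q + 26, so Q_t = 1.6923. Buyers pay P_b = 66.7692; sellers receive P_s = P_b - 26 = 40.7692.
Consumers lose the trapezoid between P* and P_b out to Q_t plus the triangle from Q_t to Q*: change in CS = 3.5799 - 40.503 = -36.9231.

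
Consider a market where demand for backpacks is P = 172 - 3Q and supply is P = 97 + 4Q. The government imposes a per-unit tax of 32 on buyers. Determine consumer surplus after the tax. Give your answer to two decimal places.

Pre-tax equilibrium: 172 - 3Q = 97 + 4Q gives Q* = 10.7143, P* = 139.8571.
A tax on buyers shifts demand down by 32: (172 - 32) - 3Q = 97 + 4Q, so Q_t = 6.1429. Buyers pay P_b = 153.5714; sellers receive P_s = P_b - 32 = 121.5714.
Consumer surplus is the triangle under demand above P_b: (1/2)(6.1429)(172 - 153.5714) = 56.602.

56.60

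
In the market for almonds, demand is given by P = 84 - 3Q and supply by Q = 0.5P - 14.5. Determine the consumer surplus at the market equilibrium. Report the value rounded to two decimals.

181.50

Rewriting supply in inverse form: P = 29 + 2Q.
Setting demand equal to supply, 55 = 5Q, so Q* = 11 and P* = 51.
The demand choke price is 84, so CS = (1/2)(Q*)(84 - P*) = (1/2)(11)(33) = 181.5.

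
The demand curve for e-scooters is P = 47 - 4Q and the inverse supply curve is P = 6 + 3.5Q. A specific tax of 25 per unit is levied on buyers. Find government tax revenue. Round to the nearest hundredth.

Pre-tax equilibrium: 47 - 4Q = 6 + 3.5Q gives Q* = 5.4667, P* = 25.1333.
A tax on buyers shifts demand down by 25: (47 - 25) - 4Q = 6 + 3.5Q, so Q_t = 2.1333. Buyers pay P_b = 38.4667; sellers receive P_s = P_b - 25 = 13.4667.
Revenue is the tax times quantity traded: 25 x 2.1333 = 53.3333.

53.33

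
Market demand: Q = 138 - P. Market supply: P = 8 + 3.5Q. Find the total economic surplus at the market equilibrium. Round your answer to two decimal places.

Rewriting demand in inverse form: P = 138 - Q.
Set 138 - Q = 8 + 3.5Q, which gives 130 = 4.5Q, so Q* = 28.8889 and P* = 138 - (28.8889) = 109.1111.
Total surplus is the full triangle between the curves from 0 to Q*: (1/2)(28.8889)(138 - 8) = 1877.7778.

1877.78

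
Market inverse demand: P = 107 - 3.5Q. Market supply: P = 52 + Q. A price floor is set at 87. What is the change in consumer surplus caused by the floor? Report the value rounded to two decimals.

Without the control, 107 - 3.5Q = 52 + Q so Q* = 12.2222 and P* = 64.2222.
At the floor price 87, quantity demanded is (107 - 87)/3.5 = 5.7143; demand is the short side, so Q = 5.7143 trades at P = 87.
CS goes from (1/2)(12.2222)(42.7778) = 261.4198 to 57.1429 (computed as (107 - 87)(5.7143) - (1/2)(3.5)(5.7143)^2), a change of -204.2769.

-204.28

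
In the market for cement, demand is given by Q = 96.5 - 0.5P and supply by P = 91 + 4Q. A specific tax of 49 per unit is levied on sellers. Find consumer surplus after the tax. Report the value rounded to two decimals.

78.03

Rewriting demand in inverse form: P = 193 - 2Q.
Without the tax, 193 - 2Q = 91 + 4Q so Q* = 17 and P* = 159.
A tax on sellers shifts supply up by 49: 193 - 2Q = 91 + 4Q + 49, so Q_t = 8.8333. Buyers pay P_b = 175.3333; sellers receive P_s = P_b - 49 = 126.3333.
Consumer surplus is the triangle under demand above P_b: (1/2)(8.8333)(193 - 175.3333) = 78.0278.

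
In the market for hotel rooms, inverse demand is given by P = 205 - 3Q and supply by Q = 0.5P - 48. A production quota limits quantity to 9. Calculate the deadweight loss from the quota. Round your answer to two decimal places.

Rewriting supply in inverse form: P = 96 + 2Q.
Without the quota, 205 - 3Q = 96 + 2Q gives Q* = 21.8.
At Q = 9 the demand price is 205 - 3(9) = 178 and the supply price is 96 + 2(9) = 114.
Deadweight loss is the triangle between the curves from 9 to 21.8: (1/2)(178 - 114)(21.8 - 9) = 409.6.

409.60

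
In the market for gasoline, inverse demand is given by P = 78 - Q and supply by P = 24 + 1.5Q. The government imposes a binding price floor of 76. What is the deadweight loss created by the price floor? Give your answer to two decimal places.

Without the control, 78 - Q = 24 + 1.5Q so Q* = 21.6 and P* = 56.4.
At P = 76, buyers demand (78 - 76)/1 = 2 while sellers would supply more, so the quantity traded is 2 at price 76.
The lost-trades triangle has base Q* - 2 = 19.6 and height equal to the gap between the curves at Q = 2, which is 76 - 27 = 49. DWL = (1/2)(19.6)(49) = 480.2.

480.20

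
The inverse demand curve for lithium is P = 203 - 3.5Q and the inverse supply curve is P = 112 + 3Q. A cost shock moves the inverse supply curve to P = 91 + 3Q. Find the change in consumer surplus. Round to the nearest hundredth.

176.57

Initial equilibrium: Q_0 = 14, P_0 = 154; CS_0 = (1/2)(14)(49) = 343, PS_0 = (1/2)(14)(42) = 294.
New equilibrium: 203 - 3.5Q = 91 + 3Q gives Q_1 = 17.2308, P_1 = 142.6923; CS_1 = 519.574, PS_1 = 445.3491.
Change in consumer surplus = 519.574 - 343 = 176.574.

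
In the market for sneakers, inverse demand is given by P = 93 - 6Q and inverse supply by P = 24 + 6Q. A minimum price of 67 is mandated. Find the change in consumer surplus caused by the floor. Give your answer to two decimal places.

-42.85

Without the control, 93 - 6Q = 24 + 6Q so Q* = 5.75 and P* = 58.5.
At the floor price 67, quantity demanded is (93 - 67)/6 = 4.3333; demand is the short side, so Q = 4.3333 trades at P = 67.
CS goes from (1/2)(5.75)(34.5) = 99.1875 to 56.3333 (computed as (93 - 67)(4.3333) - (1/2)(6)(4.3333)^2), a change of -42.8542.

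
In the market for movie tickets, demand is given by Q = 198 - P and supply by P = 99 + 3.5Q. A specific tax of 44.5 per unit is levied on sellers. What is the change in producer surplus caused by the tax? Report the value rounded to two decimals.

-590.31

Rewriting demand in inverse form: P = 198 - Q.
Without the tax, 198 - Q = 99 + 3.5Q so Q* = 22 and P* = 176.
With the tax, sellers need 44.5 more per unit: 198 - Q = 99 + 3.5Q + 44.5, so Q_t = 12.1111. Buyers pay P_b = 185.8889; sellers receive P_s = P_b - 44.5 = 141.3889.
PS falls from (1/2)(22)(77) = 847 to (1/2)(12.1111)(42.3889) = 256.6883, a change of -590.3117.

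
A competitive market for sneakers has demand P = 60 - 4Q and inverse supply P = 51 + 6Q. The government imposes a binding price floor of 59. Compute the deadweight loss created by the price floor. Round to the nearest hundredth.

Without the control, 60 - 4Q = 51 + 6Q so Q* = 0.9 and P* = 56.4.
At P = 59, buyers demand (60 - 59)/4 = 0.25 while sellers would supply more, so the quantity traded is 0.25 at price 59.
At Q = 0.25 the demand price is 59 and the supply price is 52.5. Deadweight loss is the triangle between the curves from 0.25 to 0.9: (1/2)(59 - 52.5)(0.9 - 0.25) = 2.1125.

2.11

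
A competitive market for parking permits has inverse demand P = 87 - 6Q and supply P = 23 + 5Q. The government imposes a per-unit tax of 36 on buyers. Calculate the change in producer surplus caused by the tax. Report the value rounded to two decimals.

-68.43

Pre-tax equilibrium: 87 - 6Q = 23 + 5Q gives Q* = 5.8182, P* = 52.0909.
With the tax, buyers' net willingness to pay falls by 36: (87 - 36) - 6Q = 23 + 5Q, so Q_t = 2.5455. Buyers pay P_b = 71.7273; sellers receive P_s = P_b - 36 = 35.7273.
PS falls from (1/2)(5.8182)(29.0909) = 84.6281 to (1/2)(2.5455)(12.7273) = 16.1983, a change of -68.4298.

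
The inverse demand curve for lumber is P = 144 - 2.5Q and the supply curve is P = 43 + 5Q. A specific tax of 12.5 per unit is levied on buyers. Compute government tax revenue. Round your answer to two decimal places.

147.50

Pre-tax equilibrium: 144 - 2.5Q = 43 + 5Q gives Q* = 13.4667, P* = 110.3333.
With the tax, buyers' net willingness to pay falls by 12.5: (144 - 12.5) - 2.5Q = 43 + 5Q, so Q_t = 11.8. Buyers pay P_b = 114.5; sellers receive P_s = P_b - 12.5 = 102.
Revenue is the tax times quantity traded: 12.5 x 11.8 = 147.5.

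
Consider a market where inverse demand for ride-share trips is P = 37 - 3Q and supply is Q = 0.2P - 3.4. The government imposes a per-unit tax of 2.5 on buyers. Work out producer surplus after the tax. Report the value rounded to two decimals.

11.96

Rewriting supply in inverse form: P = 17 + 5Q.
Without the tax, 37 - 3Q = 17 + 5Q so Q* = 2.5 and P* = 29.5.
A tax on buyers shifts demand down by 2.5: (37 - 2.5) - 3Q = 17 + 5Q, so Q_t = 2.1875. Buyers pay P_b = 30.4375; sellers receive P_s = P_b - 2.5 = 27.9375.
PS = (1/2)(Q_t)(P_s - 17) = (1/2)(2.1875)(10.9375) = 11.9629.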